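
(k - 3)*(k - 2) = k^2 - 5*k + 6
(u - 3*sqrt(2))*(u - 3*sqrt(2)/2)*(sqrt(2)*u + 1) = sqrt(2)*u^3 - 8*u^2 + 9*sqrt(2)*u/2 + 9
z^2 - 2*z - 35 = (z - 7)*(z + 5)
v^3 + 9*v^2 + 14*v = v*(v + 2)*(v + 7)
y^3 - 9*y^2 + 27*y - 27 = (y - 3)^3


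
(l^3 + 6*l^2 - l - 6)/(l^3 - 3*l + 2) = (l^2 + 7*l + 6)/(l^2 + l - 2)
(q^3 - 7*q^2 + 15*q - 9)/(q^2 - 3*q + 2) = (q^2 - 6*q + 9)/(q - 2)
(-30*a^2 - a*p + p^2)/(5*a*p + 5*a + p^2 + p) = (-6*a + p)/(p + 1)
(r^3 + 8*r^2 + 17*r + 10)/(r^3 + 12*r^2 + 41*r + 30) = (r + 2)/(r + 6)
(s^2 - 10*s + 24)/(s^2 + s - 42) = (s - 4)/(s + 7)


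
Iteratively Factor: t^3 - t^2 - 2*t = (t)*(t^2 - t - 2) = t*(t - 2)*(t + 1)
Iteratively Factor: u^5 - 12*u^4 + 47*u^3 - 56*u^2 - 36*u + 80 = (u - 5)*(u^4 - 7*u^3 + 12*u^2 + 4*u - 16) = (u - 5)*(u - 2)*(u^3 - 5*u^2 + 2*u + 8) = (u - 5)*(u - 4)*(u - 2)*(u^2 - u - 2) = (u - 5)*(u - 4)*(u - 2)*(u + 1)*(u - 2)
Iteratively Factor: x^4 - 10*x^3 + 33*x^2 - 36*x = (x - 4)*(x^3 - 6*x^2 + 9*x) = (x - 4)*(x - 3)*(x^2 - 3*x) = x*(x - 4)*(x - 3)*(x - 3)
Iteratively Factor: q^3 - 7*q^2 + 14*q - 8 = (q - 1)*(q^2 - 6*q + 8) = (q - 4)*(q - 1)*(q - 2)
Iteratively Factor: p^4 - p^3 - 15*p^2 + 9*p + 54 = (p + 2)*(p^3 - 3*p^2 - 9*p + 27) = (p + 2)*(p + 3)*(p^2 - 6*p + 9) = (p - 3)*(p + 2)*(p + 3)*(p - 3)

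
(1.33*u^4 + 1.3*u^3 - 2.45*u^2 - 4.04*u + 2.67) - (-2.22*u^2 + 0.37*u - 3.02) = 1.33*u^4 + 1.3*u^3 - 0.23*u^2 - 4.41*u + 5.69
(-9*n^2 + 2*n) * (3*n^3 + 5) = -27*n^5 + 6*n^4 - 45*n^2 + 10*n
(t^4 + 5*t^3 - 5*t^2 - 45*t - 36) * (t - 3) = t^5 + 2*t^4 - 20*t^3 - 30*t^2 + 99*t + 108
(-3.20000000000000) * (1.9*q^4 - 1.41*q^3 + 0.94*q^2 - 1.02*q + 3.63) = -6.08*q^4 + 4.512*q^3 - 3.008*q^2 + 3.264*q - 11.616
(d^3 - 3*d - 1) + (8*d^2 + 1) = d^3 + 8*d^2 - 3*d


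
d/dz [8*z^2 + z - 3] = 16*z + 1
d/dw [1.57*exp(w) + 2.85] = 1.57*exp(w)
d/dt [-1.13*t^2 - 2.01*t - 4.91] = -2.26*t - 2.01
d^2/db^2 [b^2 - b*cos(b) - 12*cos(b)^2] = b*cos(b) - 48*sin(b)^2 + 2*sin(b) + 26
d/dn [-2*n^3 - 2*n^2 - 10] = 2*n*(-3*n - 2)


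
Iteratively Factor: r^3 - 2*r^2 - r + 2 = (r - 1)*(r^2 - r - 2) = (r - 2)*(r - 1)*(r + 1)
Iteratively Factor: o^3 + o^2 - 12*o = (o - 3)*(o^2 + 4*o) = (o - 3)*(o + 4)*(o)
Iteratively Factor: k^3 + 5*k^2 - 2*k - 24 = (k + 4)*(k^2 + k - 6) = (k + 3)*(k + 4)*(k - 2)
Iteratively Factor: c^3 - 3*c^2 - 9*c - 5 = (c + 1)*(c^2 - 4*c - 5) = (c + 1)^2*(c - 5)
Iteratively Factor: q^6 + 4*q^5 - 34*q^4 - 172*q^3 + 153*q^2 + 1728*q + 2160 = (q - 5)*(q^5 + 9*q^4 + 11*q^3 - 117*q^2 - 432*q - 432) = (q - 5)*(q + 3)*(q^4 + 6*q^3 - 7*q^2 - 96*q - 144) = (q - 5)*(q - 4)*(q + 3)*(q^3 + 10*q^2 + 33*q + 36) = (q - 5)*(q - 4)*(q + 3)^2*(q^2 + 7*q + 12) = (q - 5)*(q - 4)*(q + 3)^2*(q + 4)*(q + 3)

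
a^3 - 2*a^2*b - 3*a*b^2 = a*(a - 3*b)*(a + b)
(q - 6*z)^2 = q^2 - 12*q*z + 36*z^2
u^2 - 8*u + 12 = (u - 6)*(u - 2)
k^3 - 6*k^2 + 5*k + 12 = (k - 4)*(k - 3)*(k + 1)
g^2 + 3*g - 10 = (g - 2)*(g + 5)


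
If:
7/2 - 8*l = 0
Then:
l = 7/16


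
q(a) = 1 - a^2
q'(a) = -2*a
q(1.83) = -2.35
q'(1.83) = -3.66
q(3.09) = -8.55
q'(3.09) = -6.18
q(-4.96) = -23.60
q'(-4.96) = 9.92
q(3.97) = -14.76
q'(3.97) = -7.94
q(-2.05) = -3.20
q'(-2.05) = 4.10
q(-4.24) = -16.98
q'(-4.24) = 8.48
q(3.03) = -8.18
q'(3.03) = -6.06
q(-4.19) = -16.56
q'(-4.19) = 8.38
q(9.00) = -80.00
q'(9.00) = -18.00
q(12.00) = -143.00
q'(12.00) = -24.00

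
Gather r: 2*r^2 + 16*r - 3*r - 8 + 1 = 2*r^2 + 13*r - 7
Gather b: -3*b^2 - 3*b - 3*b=-3*b^2 - 6*b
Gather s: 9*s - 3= 9*s - 3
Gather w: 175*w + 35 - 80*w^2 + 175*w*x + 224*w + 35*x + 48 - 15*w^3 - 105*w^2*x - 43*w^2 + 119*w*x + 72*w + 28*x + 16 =-15*w^3 + w^2*(-105*x - 123) + w*(294*x + 471) + 63*x + 99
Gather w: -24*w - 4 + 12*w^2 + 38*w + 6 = 12*w^2 + 14*w + 2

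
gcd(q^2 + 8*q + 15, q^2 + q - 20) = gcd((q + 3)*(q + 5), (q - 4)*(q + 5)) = q + 5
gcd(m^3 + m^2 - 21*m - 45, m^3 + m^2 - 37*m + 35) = m - 5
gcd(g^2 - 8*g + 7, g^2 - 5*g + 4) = g - 1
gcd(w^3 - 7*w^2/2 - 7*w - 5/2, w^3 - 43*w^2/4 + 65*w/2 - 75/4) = w - 5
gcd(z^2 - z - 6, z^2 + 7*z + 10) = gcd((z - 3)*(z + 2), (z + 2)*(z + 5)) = z + 2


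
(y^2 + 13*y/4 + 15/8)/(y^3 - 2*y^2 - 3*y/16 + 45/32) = 4*(2*y + 5)/(8*y^2 - 22*y + 15)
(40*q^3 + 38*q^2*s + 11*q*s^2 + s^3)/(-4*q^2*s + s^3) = (-20*q^2 - 9*q*s - s^2)/(s*(2*q - s))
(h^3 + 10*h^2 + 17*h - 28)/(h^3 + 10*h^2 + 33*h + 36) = (h^2 + 6*h - 7)/(h^2 + 6*h + 9)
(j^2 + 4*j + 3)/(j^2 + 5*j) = (j^2 + 4*j + 3)/(j*(j + 5))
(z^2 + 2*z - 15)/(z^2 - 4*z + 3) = (z + 5)/(z - 1)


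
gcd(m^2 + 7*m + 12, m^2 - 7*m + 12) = 1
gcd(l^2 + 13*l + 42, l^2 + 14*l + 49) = l + 7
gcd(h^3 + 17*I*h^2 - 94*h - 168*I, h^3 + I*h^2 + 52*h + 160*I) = h + 4*I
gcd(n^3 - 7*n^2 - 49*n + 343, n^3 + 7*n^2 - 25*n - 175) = n + 7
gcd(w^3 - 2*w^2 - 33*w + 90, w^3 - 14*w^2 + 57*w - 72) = w - 3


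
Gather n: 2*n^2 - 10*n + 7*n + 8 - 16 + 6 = 2*n^2 - 3*n - 2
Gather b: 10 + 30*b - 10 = 30*b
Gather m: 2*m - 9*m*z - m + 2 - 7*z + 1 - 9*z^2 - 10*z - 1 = m*(1 - 9*z) - 9*z^2 - 17*z + 2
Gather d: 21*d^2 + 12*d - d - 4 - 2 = 21*d^2 + 11*d - 6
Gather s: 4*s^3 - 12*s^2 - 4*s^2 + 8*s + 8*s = 4*s^3 - 16*s^2 + 16*s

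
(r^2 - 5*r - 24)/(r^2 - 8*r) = (r + 3)/r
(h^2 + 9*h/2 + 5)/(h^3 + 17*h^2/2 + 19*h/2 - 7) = (2*h + 5)/(2*h^2 + 13*h - 7)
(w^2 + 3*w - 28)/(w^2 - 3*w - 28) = (-w^2 - 3*w + 28)/(-w^2 + 3*w + 28)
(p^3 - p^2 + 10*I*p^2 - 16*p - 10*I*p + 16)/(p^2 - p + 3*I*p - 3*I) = (p^2 + 10*I*p - 16)/(p + 3*I)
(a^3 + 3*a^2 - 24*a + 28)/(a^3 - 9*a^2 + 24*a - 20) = (a + 7)/(a - 5)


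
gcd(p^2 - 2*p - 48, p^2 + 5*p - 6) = p + 6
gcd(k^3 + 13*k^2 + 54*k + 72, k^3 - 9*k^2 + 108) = k + 3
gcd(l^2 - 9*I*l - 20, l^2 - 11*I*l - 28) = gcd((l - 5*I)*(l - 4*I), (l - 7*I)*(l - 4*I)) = l - 4*I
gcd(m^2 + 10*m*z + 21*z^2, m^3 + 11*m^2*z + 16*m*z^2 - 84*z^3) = m + 7*z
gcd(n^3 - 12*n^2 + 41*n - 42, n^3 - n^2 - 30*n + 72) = n - 3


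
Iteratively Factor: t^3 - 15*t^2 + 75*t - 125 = (t - 5)*(t^2 - 10*t + 25) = (t - 5)^2*(t - 5)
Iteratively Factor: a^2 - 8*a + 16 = (a - 4)*(a - 4)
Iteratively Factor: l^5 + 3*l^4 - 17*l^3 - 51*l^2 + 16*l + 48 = (l - 1)*(l^4 + 4*l^3 - 13*l^2 - 64*l - 48) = (l - 1)*(l + 4)*(l^3 - 13*l - 12) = (l - 1)*(l + 1)*(l + 4)*(l^2 - l - 12) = (l - 1)*(l + 1)*(l + 3)*(l + 4)*(l - 4)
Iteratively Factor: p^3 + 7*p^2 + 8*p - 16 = (p - 1)*(p^2 + 8*p + 16) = (p - 1)*(p + 4)*(p + 4)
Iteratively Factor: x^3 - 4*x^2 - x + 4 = (x - 1)*(x^2 - 3*x - 4) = (x - 4)*(x - 1)*(x + 1)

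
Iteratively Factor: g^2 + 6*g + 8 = (g + 2)*(g + 4)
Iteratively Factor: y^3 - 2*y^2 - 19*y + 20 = (y - 1)*(y^2 - y - 20) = (y - 5)*(y - 1)*(y + 4)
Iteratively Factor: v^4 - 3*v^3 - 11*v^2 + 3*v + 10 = (v + 2)*(v^3 - 5*v^2 - v + 5) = (v + 1)*(v + 2)*(v^2 - 6*v + 5) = (v - 1)*(v + 1)*(v + 2)*(v - 5)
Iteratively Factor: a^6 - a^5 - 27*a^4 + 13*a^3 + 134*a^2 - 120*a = (a - 1)*(a^5 - 27*a^3 - 14*a^2 + 120*a) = (a - 5)*(a - 1)*(a^4 + 5*a^3 - 2*a^2 - 24*a) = (a - 5)*(a - 2)*(a - 1)*(a^3 + 7*a^2 + 12*a) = (a - 5)*(a - 2)*(a - 1)*(a + 4)*(a^2 + 3*a) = (a - 5)*(a - 2)*(a - 1)*(a + 3)*(a + 4)*(a)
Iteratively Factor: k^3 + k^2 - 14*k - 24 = (k + 3)*(k^2 - 2*k - 8) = (k - 4)*(k + 3)*(k + 2)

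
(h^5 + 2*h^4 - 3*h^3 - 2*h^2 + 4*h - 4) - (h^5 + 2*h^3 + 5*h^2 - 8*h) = 2*h^4 - 5*h^3 - 7*h^2 + 12*h - 4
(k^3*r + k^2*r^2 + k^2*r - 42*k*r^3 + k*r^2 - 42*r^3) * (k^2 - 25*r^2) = k^5*r + k^4*r^2 + k^4*r - 67*k^3*r^3 + k^3*r^2 - 25*k^2*r^4 - 67*k^2*r^3 + 1050*k*r^5 - 25*k*r^4 + 1050*r^5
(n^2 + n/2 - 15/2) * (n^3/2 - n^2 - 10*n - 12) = n^5/2 - 3*n^4/4 - 57*n^3/4 - 19*n^2/2 + 69*n + 90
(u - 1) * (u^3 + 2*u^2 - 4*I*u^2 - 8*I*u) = u^4 + u^3 - 4*I*u^3 - 2*u^2 - 4*I*u^2 + 8*I*u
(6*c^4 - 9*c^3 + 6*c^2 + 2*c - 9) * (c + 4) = 6*c^5 + 15*c^4 - 30*c^3 + 26*c^2 - c - 36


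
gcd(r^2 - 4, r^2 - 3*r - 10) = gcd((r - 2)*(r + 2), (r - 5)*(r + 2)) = r + 2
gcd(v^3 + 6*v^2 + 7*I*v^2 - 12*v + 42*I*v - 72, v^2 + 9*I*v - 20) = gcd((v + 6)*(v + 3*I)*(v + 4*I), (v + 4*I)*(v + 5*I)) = v + 4*I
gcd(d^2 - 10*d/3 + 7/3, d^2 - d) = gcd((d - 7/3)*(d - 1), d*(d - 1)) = d - 1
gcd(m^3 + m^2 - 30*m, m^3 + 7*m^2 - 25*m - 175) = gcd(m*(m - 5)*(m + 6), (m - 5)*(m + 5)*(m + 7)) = m - 5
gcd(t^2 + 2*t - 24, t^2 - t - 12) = t - 4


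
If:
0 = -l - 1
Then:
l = -1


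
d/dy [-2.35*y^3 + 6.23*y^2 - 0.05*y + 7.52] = -7.05*y^2 + 12.46*y - 0.05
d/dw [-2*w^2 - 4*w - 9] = -4*w - 4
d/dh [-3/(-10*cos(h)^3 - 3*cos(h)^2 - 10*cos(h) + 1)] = 6*(15*cos(h)^2 + 3*cos(h) + 5)*sin(h)/(10*cos(h)^3 + 3*cos(h)^2 + 10*cos(h) - 1)^2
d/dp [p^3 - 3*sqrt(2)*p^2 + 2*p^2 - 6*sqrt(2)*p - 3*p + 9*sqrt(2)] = 3*p^2 - 6*sqrt(2)*p + 4*p - 6*sqrt(2) - 3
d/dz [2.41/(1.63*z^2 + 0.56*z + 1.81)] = (-7.8566*z - 1.3496)/(1.63*z^2 + 0.56*z + 1.81)^2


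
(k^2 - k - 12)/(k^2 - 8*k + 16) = (k + 3)/(k - 4)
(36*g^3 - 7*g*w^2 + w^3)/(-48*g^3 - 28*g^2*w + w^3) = (-3*g + w)/(4*g + w)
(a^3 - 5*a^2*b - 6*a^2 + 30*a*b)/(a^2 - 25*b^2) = a*(a - 6)/(a + 5*b)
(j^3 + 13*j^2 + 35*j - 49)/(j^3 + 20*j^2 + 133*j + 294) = (j - 1)/(j + 6)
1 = 1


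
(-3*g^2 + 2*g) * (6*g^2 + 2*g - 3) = -18*g^4 + 6*g^3 + 13*g^2 - 6*g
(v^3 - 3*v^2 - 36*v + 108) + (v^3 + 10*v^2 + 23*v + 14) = 2*v^3 + 7*v^2 - 13*v + 122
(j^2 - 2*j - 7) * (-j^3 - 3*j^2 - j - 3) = -j^5 - j^4 + 12*j^3 + 20*j^2 + 13*j + 21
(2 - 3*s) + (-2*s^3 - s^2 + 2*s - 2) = -2*s^3 - s^2 - s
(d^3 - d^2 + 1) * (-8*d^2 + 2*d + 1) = -8*d^5 + 10*d^4 - d^3 - 9*d^2 + 2*d + 1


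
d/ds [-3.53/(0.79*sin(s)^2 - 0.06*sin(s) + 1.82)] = (5.5774*sin(s) - 0.2118)*cos(s)/(0.79*sin(s)^2 - 0.06*sin(s) + 1.82)^2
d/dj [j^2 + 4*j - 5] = 2*j + 4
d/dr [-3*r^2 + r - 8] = 1 - 6*r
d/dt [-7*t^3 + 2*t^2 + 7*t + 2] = -21*t^2 + 4*t + 7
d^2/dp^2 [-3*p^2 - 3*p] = -6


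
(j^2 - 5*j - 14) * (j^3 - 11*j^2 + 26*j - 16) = j^5 - 16*j^4 + 67*j^3 + 8*j^2 - 284*j + 224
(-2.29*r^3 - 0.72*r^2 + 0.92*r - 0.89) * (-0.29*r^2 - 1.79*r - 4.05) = 0.6641*r^5 + 4.3079*r^4 + 10.2965*r^3 + 1.5273*r^2 - 2.1329*r + 3.6045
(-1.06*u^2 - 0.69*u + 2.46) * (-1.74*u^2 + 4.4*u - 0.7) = 1.8444*u^4 - 3.4634*u^3 - 6.5744*u^2 + 11.307*u - 1.722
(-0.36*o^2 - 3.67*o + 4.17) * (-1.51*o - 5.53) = 0.5436*o^3 + 7.5325*o^2 + 13.9984*o - 23.0601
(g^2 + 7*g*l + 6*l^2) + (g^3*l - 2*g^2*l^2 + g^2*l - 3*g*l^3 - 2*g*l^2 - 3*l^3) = g^3*l - 2*g^2*l^2 + g^2*l + g^2 - 3*g*l^3 - 2*g*l^2 + 7*g*l - 3*l^3 + 6*l^2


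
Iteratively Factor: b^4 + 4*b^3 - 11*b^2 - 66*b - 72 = (b + 2)*(b^3 + 2*b^2 - 15*b - 36) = (b + 2)*(b + 3)*(b^2 - b - 12) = (b + 2)*(b + 3)^2*(b - 4)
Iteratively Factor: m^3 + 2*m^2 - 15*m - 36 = (m + 3)*(m^2 - m - 12) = (m - 4)*(m + 3)*(m + 3)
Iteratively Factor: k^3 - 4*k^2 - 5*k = (k)*(k^2 - 4*k - 5) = k*(k - 5)*(k + 1)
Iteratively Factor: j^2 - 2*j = (j - 2)*(j)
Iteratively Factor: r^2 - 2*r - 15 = (r + 3)*(r - 5)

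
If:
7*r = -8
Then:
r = -8/7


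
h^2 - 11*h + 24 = (h - 8)*(h - 3)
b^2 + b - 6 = (b - 2)*(b + 3)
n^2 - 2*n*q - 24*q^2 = (n - 6*q)*(n + 4*q)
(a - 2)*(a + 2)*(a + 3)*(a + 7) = a^4 + 10*a^3 + 17*a^2 - 40*a - 84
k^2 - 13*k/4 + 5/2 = (k - 2)*(k - 5/4)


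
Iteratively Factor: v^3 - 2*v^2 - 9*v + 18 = (v - 2)*(v^2 - 9) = (v - 2)*(v + 3)*(v - 3)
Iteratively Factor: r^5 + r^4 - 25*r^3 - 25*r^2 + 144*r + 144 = (r + 4)*(r^4 - 3*r^3 - 13*r^2 + 27*r + 36) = (r + 1)*(r + 4)*(r^3 - 4*r^2 - 9*r + 36) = (r - 3)*(r + 1)*(r + 4)*(r^2 - r - 12) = (r - 3)*(r + 1)*(r + 3)*(r + 4)*(r - 4)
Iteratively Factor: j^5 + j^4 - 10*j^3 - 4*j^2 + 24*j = (j - 2)*(j^4 + 3*j^3 - 4*j^2 - 12*j) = (j - 2)^2*(j^3 + 5*j^2 + 6*j) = (j - 2)^2*(j + 3)*(j^2 + 2*j) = j*(j - 2)^2*(j + 3)*(j + 2)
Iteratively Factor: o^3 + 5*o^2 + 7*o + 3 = (o + 1)*(o^2 + 4*o + 3) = (o + 1)^2*(o + 3)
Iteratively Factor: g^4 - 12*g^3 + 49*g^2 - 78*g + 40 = (g - 2)*(g^3 - 10*g^2 + 29*g - 20) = (g - 4)*(g - 2)*(g^2 - 6*g + 5) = (g - 5)*(g - 4)*(g - 2)*(g - 1)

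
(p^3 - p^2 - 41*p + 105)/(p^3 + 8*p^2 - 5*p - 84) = (p - 5)/(p + 4)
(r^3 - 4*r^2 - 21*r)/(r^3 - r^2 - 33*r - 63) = r/(r + 3)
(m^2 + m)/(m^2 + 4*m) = (m + 1)/(m + 4)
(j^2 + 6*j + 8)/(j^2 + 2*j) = (j + 4)/j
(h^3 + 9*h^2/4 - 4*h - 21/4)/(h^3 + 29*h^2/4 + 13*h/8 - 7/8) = 2*(4*h^3 + 9*h^2 - 16*h - 21)/(8*h^3 + 58*h^2 + 13*h - 7)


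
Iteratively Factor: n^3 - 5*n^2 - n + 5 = (n + 1)*(n^2 - 6*n + 5) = (n - 1)*(n + 1)*(n - 5)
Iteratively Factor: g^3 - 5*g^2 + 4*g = (g - 4)*(g^2 - g) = g*(g - 4)*(g - 1)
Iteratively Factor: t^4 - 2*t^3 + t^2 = (t)*(t^3 - 2*t^2 + t) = t^2*(t^2 - 2*t + 1) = t^2*(t - 1)*(t - 1)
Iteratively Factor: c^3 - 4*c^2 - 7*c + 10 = (c - 1)*(c^2 - 3*c - 10) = (c - 1)*(c + 2)*(c - 5)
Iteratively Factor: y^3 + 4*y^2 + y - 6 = (y + 2)*(y^2 + 2*y - 3) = (y - 1)*(y + 2)*(y + 3)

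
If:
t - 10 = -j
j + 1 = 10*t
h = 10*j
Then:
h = 90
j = 9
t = 1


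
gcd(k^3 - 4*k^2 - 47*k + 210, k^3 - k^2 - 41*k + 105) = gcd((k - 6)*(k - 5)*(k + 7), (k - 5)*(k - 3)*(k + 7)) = k^2 + 2*k - 35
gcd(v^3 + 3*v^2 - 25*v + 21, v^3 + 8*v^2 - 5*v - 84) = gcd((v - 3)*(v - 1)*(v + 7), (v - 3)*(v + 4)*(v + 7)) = v^2 + 4*v - 21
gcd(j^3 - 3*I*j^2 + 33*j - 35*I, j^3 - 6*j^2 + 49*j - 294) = j - 7*I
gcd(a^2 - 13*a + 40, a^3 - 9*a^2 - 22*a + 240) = a - 8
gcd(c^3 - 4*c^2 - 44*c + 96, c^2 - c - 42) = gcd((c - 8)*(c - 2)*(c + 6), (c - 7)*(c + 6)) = c + 6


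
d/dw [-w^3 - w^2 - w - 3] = -3*w^2 - 2*w - 1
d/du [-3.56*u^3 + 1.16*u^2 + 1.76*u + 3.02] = -10.68*u^2 + 2.32*u + 1.76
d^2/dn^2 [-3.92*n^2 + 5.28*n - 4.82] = -7.84000000000000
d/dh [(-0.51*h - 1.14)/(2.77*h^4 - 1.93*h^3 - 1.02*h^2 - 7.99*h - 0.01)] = (4.2381*h^4 + 10.6626*h^3 - 7.1208*h^2 - 2.3256*h - 9.1035)/(7.6729*h^8 - 10.6922*h^7 - 1.9259*h^6 - 40.3274*h^5 + 31.8264*h^4 + 16.3382*h^3 + 63.8605*h^2 + 0.1598*h + 0.0001)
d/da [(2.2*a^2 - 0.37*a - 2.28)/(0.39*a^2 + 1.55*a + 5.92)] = (3.5543*a^2 + 27.8264*a + 1.3436)/(0.1521*a^4 + 1.209*a^3 + 7.0201*a^2 + 18.352*a + 35.0464)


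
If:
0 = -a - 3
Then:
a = -3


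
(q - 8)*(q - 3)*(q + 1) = q^3 - 10*q^2 + 13*q + 24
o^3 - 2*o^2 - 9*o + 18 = (o - 3)*(o - 2)*(o + 3)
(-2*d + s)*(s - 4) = -2*d*s + 8*d + s^2 - 4*s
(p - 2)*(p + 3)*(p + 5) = p^3 + 6*p^2 - p - 30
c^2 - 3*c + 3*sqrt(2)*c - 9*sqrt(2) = (c - 3)*(c + 3*sqrt(2))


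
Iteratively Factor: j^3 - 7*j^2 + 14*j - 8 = (j - 1)*(j^2 - 6*j + 8) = (j - 2)*(j - 1)*(j - 4)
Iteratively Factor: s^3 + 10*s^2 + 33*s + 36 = (s + 3)*(s^2 + 7*s + 12) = (s + 3)^2*(s + 4)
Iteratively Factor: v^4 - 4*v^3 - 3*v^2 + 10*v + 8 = (v - 4)*(v^3 - 3*v - 2) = (v - 4)*(v - 2)*(v^2 + 2*v + 1) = (v - 4)*(v - 2)*(v + 1)*(v + 1)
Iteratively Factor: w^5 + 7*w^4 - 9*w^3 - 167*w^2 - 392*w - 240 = (w + 4)*(w^4 + 3*w^3 - 21*w^2 - 83*w - 60) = (w - 5)*(w + 4)*(w^3 + 8*w^2 + 19*w + 12) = (w - 5)*(w + 1)*(w + 4)*(w^2 + 7*w + 12) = (w - 5)*(w + 1)*(w + 3)*(w + 4)*(w + 4)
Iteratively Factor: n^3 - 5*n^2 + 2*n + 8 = (n - 4)*(n^2 - n - 2) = (n - 4)*(n + 1)*(n - 2)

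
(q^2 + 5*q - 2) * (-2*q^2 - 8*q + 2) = -2*q^4 - 18*q^3 - 34*q^2 + 26*q - 4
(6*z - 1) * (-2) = 2 - 12*z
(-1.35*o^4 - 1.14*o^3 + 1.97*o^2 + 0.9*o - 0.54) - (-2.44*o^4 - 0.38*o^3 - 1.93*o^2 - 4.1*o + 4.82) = 1.09*o^4 - 0.76*o^3 + 3.9*o^2 + 5.0*o - 5.36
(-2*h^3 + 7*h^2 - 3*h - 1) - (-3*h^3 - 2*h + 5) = h^3 + 7*h^2 - h - 6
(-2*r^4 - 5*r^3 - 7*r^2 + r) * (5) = -10*r^4 - 25*r^3 - 35*r^2 + 5*r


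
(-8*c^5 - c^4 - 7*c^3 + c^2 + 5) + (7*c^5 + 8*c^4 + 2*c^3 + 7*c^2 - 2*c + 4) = -c^5 + 7*c^4 - 5*c^3 + 8*c^2 - 2*c + 9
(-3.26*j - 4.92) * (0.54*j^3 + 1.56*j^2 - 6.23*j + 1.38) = -1.7604*j^4 - 7.7424*j^3 + 12.6346*j^2 + 26.1528*j - 6.7896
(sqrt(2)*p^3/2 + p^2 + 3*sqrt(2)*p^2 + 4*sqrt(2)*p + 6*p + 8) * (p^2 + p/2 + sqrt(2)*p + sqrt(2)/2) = sqrt(2)*p^5/2 + 2*p^4 + 13*sqrt(2)*p^4/4 + 13*sqrt(2)*p^3/2 + 13*p^3 + 17*sqrt(2)*p^2/2 + 22*p^2 + 8*p + 11*sqrt(2)*p + 4*sqrt(2)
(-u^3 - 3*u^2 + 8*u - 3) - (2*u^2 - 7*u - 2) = -u^3 - 5*u^2 + 15*u - 1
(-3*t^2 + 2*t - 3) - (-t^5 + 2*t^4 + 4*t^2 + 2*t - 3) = t^5 - 2*t^4 - 7*t^2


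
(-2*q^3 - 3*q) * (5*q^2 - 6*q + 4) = -10*q^5 + 12*q^4 - 23*q^3 + 18*q^2 - 12*q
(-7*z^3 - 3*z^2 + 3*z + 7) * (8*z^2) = -56*z^5 - 24*z^4 + 24*z^3 + 56*z^2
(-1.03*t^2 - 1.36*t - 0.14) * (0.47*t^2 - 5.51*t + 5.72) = -0.4841*t^4 + 5.0361*t^3 + 1.5362*t^2 - 7.0078*t - 0.8008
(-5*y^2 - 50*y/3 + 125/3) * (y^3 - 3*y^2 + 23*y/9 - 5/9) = -5*y^5 - 5*y^4/3 + 710*y^3/9 - 4450*y^2/27 + 3125*y/27 - 625/27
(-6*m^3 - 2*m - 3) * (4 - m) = 6*m^4 - 24*m^3 + 2*m^2 - 5*m - 12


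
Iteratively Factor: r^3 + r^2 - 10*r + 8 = (r - 1)*(r^2 + 2*r - 8) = (r - 1)*(r + 4)*(r - 2)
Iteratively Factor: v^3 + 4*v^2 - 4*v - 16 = (v + 4)*(v^2 - 4) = (v + 2)*(v + 4)*(v - 2)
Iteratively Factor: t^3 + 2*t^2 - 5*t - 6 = (t + 1)*(t^2 + t - 6) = (t - 2)*(t + 1)*(t + 3)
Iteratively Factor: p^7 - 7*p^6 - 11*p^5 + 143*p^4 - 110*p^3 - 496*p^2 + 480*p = (p - 3)*(p^6 - 4*p^5 - 23*p^4 + 74*p^3 + 112*p^2 - 160*p) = (p - 4)*(p - 3)*(p^5 - 23*p^3 - 18*p^2 + 40*p) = p*(p - 4)*(p - 3)*(p^4 - 23*p^2 - 18*p + 40) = p*(p - 4)*(p - 3)*(p + 2)*(p^3 - 2*p^2 - 19*p + 20) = p*(p - 4)*(p - 3)*(p - 1)*(p + 2)*(p^2 - p - 20) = p*(p - 4)*(p - 3)*(p - 1)*(p + 2)*(p + 4)*(p - 5)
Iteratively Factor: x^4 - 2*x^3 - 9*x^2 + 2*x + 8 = (x + 1)*(x^3 - 3*x^2 - 6*x + 8) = (x + 1)*(x + 2)*(x^2 - 5*x + 4) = (x - 4)*(x + 1)*(x + 2)*(x - 1)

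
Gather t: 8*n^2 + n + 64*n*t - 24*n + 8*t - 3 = 8*n^2 - 23*n + t*(64*n + 8) - 3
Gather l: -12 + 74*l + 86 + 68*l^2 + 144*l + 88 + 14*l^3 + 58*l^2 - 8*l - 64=14*l^3 + 126*l^2 + 210*l + 98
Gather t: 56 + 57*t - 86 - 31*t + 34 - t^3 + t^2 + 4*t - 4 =-t^3 + t^2 + 30*t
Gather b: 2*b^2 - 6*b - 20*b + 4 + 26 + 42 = 2*b^2 - 26*b + 72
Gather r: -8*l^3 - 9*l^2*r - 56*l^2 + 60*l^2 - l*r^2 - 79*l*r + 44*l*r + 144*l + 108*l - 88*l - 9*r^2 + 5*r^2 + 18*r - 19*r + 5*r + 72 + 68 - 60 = -8*l^3 + 4*l^2 + 164*l + r^2*(-l - 4) + r*(-9*l^2 - 35*l + 4) + 80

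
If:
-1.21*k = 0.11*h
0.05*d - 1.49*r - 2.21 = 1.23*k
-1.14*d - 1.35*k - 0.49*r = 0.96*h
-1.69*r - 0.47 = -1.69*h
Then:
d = 1.57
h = -1.25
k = 0.11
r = -1.52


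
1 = 1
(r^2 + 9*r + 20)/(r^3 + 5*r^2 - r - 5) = (r + 4)/(r^2 - 1)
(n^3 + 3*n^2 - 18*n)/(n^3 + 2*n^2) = (n^2 + 3*n - 18)/(n*(n + 2))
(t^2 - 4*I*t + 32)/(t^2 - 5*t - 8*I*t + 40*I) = (t + 4*I)/(t - 5)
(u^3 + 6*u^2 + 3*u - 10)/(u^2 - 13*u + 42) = (u^3 + 6*u^2 + 3*u - 10)/(u^2 - 13*u + 42)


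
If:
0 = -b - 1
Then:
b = -1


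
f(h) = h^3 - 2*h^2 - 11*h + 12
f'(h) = 3*h^2 - 4*h - 11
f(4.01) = 0.21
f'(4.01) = 21.20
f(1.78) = -8.28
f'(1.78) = -8.61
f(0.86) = 1.70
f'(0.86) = -12.22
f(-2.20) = 15.87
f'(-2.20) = 12.32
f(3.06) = -11.73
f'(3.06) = 4.85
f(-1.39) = 20.74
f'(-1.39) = 0.36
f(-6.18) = -232.43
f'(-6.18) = 128.30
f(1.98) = -9.86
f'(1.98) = -7.16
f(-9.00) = -780.00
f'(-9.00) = 268.00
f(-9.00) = -780.00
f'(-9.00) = 268.00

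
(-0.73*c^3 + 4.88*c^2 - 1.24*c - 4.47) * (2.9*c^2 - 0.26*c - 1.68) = -2.117*c^5 + 14.3418*c^4 - 3.6384*c^3 - 20.839*c^2 + 3.2454*c + 7.5096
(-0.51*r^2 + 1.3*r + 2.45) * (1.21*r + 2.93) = -0.6171*r^3 + 0.0786999999999998*r^2 + 6.7735*r + 7.1785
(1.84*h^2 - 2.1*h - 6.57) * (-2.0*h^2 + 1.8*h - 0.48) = -3.68*h^4 + 7.512*h^3 + 8.4768*h^2 - 10.818*h + 3.1536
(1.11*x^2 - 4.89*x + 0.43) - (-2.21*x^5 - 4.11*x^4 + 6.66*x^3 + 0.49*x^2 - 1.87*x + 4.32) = 2.21*x^5 + 4.11*x^4 - 6.66*x^3 + 0.62*x^2 - 3.02*x - 3.89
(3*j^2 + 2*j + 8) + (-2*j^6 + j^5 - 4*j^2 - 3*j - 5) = -2*j^6 + j^5 - j^2 - j + 3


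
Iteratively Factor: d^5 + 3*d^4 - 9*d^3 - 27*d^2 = (d - 3)*(d^4 + 6*d^3 + 9*d^2) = (d - 3)*(d + 3)*(d^3 + 3*d^2) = (d - 3)*(d + 3)^2*(d^2) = d*(d - 3)*(d + 3)^2*(d)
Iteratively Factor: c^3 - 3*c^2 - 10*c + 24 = (c + 3)*(c^2 - 6*c + 8) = (c - 2)*(c + 3)*(c - 4)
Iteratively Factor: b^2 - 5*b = (b - 5)*(b)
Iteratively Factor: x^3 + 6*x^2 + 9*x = (x + 3)*(x^2 + 3*x) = (x + 3)^2*(x)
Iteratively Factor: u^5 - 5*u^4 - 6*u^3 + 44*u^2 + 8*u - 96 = (u - 4)*(u^4 - u^3 - 10*u^2 + 4*u + 24) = (u - 4)*(u - 2)*(u^3 + u^2 - 8*u - 12) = (u - 4)*(u - 2)*(u + 2)*(u^2 - u - 6) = (u - 4)*(u - 3)*(u - 2)*(u + 2)*(u + 2)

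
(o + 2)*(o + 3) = o^2 + 5*o + 6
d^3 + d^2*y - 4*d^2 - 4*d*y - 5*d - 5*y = (d - 5)*(d + 1)*(d + y)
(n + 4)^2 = n^2 + 8*n + 16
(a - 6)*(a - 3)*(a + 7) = a^3 - 2*a^2 - 45*a + 126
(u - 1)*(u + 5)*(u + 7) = u^3 + 11*u^2 + 23*u - 35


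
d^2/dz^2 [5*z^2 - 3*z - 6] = 10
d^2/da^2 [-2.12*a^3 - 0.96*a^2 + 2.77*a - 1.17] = -12.72*a - 1.92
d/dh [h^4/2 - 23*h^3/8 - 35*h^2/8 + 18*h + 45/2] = 2*h^3 - 69*h^2/8 - 35*h/4 + 18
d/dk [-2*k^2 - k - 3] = -4*k - 1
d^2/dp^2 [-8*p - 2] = 0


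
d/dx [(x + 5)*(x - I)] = 2*x + 5 - I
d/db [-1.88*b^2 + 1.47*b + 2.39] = 1.47 - 3.76*b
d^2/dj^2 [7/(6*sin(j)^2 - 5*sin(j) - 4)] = 7*(144*sin(j)^4 - 90*sin(j)^3 - 95*sin(j)^2 + 160*sin(j) - 98)/(-6*sin(j)^2 + 5*sin(j) + 4)^3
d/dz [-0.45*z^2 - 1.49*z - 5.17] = -0.9*z - 1.49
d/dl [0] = 0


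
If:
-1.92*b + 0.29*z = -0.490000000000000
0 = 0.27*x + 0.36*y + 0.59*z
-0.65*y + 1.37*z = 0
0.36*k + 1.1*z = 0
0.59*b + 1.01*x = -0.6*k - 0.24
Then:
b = 0.26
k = -0.18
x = -0.29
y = 0.12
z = 0.06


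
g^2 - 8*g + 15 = (g - 5)*(g - 3)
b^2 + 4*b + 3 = (b + 1)*(b + 3)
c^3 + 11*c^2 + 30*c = c*(c + 5)*(c + 6)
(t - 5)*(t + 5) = t^2 - 25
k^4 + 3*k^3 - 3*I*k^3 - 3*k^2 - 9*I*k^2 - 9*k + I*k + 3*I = (k + 3)*(k - I)^3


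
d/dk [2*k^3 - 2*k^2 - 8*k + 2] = 6*k^2 - 4*k - 8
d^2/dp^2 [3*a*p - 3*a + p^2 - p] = 2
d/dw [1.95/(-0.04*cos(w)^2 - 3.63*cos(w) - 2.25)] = -(0.156*cos(w) + 7.0785)*sin(w)/(0.04*cos(w)^2 + 3.63*cos(w) + 2.25)^2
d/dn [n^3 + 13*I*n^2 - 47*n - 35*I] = 3*n^2 + 26*I*n - 47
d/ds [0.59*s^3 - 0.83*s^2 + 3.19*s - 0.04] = 1.77*s^2 - 1.66*s + 3.19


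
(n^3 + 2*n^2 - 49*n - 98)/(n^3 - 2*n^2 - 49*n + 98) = (n + 2)/(n - 2)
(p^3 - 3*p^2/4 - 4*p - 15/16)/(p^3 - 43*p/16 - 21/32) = 2*(2*p - 5)/(4*p - 7)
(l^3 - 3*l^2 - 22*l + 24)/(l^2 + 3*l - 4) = l - 6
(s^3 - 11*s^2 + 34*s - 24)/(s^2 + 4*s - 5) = (s^2 - 10*s + 24)/(s + 5)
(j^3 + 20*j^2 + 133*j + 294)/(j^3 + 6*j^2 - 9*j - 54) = (j^2 + 14*j + 49)/(j^2 - 9)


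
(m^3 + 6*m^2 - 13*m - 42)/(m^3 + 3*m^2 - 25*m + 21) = (m + 2)/(m - 1)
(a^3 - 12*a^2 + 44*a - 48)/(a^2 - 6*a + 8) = a - 6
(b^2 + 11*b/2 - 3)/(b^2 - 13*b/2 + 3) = (b + 6)/(b - 6)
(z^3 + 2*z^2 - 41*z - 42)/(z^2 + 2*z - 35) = (z^2 - 5*z - 6)/(z - 5)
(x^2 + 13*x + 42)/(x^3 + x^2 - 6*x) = (x^2 + 13*x + 42)/(x*(x^2 + x - 6))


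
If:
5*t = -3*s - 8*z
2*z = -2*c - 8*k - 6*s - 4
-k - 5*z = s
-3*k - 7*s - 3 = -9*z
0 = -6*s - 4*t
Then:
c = 257/152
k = -183/152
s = 6/19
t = -9/19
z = 27/152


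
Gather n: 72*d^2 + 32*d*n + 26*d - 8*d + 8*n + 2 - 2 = 72*d^2 + 18*d + n*(32*d + 8)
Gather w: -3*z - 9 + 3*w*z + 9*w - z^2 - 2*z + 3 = w*(3*z + 9) - z^2 - 5*z - 6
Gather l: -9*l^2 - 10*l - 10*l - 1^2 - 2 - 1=-9*l^2 - 20*l - 4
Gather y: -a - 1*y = -a - y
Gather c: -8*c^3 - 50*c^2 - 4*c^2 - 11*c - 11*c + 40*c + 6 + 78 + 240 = -8*c^3 - 54*c^2 + 18*c + 324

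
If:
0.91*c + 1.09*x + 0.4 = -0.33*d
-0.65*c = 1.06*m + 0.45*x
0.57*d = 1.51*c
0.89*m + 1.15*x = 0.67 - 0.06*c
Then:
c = -0.54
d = -1.44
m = 0.11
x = 0.52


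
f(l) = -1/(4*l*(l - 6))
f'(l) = 1/(4*l*(l - 6)^2) + 1/(4*l^2*(l - 6)) = (l - 3)/(2*l^2*(l - 6)^2)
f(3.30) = 0.03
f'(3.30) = 0.00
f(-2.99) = -0.01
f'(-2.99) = -0.00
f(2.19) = 0.03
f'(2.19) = -0.01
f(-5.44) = -0.00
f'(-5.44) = -0.00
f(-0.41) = -0.10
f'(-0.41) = -0.25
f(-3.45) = -0.01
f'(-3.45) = -0.00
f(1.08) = 0.05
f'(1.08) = -0.03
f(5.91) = 0.47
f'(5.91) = 5.14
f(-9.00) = 0.00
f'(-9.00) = 0.00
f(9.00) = -0.00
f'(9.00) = 0.00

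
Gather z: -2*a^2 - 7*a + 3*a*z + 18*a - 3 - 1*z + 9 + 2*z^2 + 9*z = -2*a^2 + 11*a + 2*z^2 + z*(3*a + 8) + 6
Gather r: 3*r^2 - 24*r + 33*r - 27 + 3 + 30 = 3*r^2 + 9*r + 6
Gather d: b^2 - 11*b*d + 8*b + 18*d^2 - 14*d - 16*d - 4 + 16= b^2 + 8*b + 18*d^2 + d*(-11*b - 30) + 12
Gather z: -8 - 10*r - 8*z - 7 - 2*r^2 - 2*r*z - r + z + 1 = -2*r^2 - 11*r + z*(-2*r - 7) - 14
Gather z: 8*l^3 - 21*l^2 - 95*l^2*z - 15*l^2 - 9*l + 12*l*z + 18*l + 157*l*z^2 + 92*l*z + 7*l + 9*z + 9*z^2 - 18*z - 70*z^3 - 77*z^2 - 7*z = 8*l^3 - 36*l^2 + 16*l - 70*z^3 + z^2*(157*l - 68) + z*(-95*l^2 + 104*l - 16)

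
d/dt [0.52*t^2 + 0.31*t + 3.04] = 1.04*t + 0.31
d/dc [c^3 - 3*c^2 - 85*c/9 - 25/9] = 3*c^2 - 6*c - 85/9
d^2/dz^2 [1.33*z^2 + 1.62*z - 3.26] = 2.66000000000000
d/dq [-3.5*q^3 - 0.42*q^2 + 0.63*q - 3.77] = -10.5*q^2 - 0.84*q + 0.63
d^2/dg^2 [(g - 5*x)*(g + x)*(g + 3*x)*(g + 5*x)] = 12*g^2 + 24*g*x - 44*x^2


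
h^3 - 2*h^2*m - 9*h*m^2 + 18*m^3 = (h - 3*m)*(h - 2*m)*(h + 3*m)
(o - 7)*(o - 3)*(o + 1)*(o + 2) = o^4 - 7*o^3 - 7*o^2 + 43*o + 42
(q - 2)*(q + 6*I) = q^2 - 2*q + 6*I*q - 12*I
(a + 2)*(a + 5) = a^2 + 7*a + 10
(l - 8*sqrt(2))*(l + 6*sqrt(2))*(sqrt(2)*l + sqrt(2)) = sqrt(2)*l^3 - 4*l^2 + sqrt(2)*l^2 - 96*sqrt(2)*l - 4*l - 96*sqrt(2)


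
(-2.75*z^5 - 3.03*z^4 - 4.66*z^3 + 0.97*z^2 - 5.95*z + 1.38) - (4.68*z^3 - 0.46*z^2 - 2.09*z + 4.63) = -2.75*z^5 - 3.03*z^4 - 9.34*z^3 + 1.43*z^2 - 3.86*z - 3.25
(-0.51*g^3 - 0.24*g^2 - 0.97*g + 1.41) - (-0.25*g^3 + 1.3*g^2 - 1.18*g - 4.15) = -0.26*g^3 - 1.54*g^2 + 0.21*g + 5.56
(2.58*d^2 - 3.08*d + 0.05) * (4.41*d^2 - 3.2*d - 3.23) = 11.3778*d^4 - 21.8388*d^3 + 1.7431*d^2 + 9.7884*d - 0.1615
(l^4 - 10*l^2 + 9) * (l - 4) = l^5 - 4*l^4 - 10*l^3 + 40*l^2 + 9*l - 36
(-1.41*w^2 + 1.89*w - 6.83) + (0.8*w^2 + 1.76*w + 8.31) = -0.61*w^2 + 3.65*w + 1.48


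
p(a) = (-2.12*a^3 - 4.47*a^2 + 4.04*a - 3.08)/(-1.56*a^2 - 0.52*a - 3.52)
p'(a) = (3.12*a + 0.52)*(-2.12*a^3 - 4.47*a^2 + 4.04*a - 3.08)/(-1.56*a^2 - 0.52*a - 3.52)^2 + (-6.36*a^2 - 8.94*a + 4.04)/(-1.56*a^2 - 0.52*a - 3.52)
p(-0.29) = 1.31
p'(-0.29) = -1.60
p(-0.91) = 2.04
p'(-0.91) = -0.50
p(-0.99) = 2.07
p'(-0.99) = -0.29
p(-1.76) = 1.68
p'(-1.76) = 1.11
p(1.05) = 1.08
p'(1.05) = 1.43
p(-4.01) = -1.72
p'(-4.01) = 1.58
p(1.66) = 2.12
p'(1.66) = 1.87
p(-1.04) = 2.09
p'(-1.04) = -0.17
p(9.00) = 13.93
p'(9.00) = 1.44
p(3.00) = 4.62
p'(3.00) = 1.80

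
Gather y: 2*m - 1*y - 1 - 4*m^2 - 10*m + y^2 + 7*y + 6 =-4*m^2 - 8*m + y^2 + 6*y + 5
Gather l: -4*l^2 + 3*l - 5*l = -4*l^2 - 2*l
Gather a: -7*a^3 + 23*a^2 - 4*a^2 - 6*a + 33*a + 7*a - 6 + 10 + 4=-7*a^3 + 19*a^2 + 34*a + 8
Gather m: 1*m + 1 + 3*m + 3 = 4*m + 4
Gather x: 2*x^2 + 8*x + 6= 2*x^2 + 8*x + 6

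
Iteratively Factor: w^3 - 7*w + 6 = (w - 2)*(w^2 + 2*w - 3) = (w - 2)*(w + 3)*(w - 1)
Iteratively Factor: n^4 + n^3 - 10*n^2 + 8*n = (n + 4)*(n^3 - 3*n^2 + 2*n) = (n - 2)*(n + 4)*(n^2 - n) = n*(n - 2)*(n + 4)*(n - 1)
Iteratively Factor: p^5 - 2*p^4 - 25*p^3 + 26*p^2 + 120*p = (p - 5)*(p^4 + 3*p^3 - 10*p^2 - 24*p) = p*(p - 5)*(p^3 + 3*p^2 - 10*p - 24) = p*(p - 5)*(p + 4)*(p^2 - p - 6) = p*(p - 5)*(p + 2)*(p + 4)*(p - 3)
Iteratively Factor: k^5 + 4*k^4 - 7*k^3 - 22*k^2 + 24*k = (k - 1)*(k^4 + 5*k^3 - 2*k^2 - 24*k) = (k - 1)*(k + 4)*(k^3 + k^2 - 6*k) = (k - 2)*(k - 1)*(k + 4)*(k^2 + 3*k) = k*(k - 2)*(k - 1)*(k + 4)*(k + 3)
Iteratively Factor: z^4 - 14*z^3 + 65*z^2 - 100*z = (z - 4)*(z^3 - 10*z^2 + 25*z) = z*(z - 4)*(z^2 - 10*z + 25) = z*(z - 5)*(z - 4)*(z - 5)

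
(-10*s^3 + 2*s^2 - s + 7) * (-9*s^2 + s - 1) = 90*s^5 - 28*s^4 + 21*s^3 - 66*s^2 + 8*s - 7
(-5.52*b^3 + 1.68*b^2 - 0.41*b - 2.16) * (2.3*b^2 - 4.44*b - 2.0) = -12.696*b^5 + 28.3728*b^4 + 2.6378*b^3 - 6.5076*b^2 + 10.4104*b + 4.32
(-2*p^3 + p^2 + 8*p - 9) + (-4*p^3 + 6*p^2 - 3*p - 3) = -6*p^3 + 7*p^2 + 5*p - 12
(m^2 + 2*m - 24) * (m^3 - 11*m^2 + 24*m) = m^5 - 9*m^4 - 22*m^3 + 312*m^2 - 576*m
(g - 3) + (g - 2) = 2*g - 5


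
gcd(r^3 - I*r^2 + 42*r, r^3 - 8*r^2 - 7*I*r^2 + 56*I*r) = r^2 - 7*I*r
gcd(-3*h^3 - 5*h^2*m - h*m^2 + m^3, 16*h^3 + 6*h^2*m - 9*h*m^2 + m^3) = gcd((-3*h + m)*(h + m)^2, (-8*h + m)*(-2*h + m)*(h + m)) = h + m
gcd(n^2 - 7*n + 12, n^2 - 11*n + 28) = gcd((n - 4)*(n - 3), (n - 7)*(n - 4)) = n - 4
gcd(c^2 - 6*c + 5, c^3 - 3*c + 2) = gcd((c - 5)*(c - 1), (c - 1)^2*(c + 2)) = c - 1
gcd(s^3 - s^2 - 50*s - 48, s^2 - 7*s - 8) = s^2 - 7*s - 8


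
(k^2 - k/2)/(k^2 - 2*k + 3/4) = 2*k/(2*k - 3)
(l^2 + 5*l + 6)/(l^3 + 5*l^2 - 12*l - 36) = (l + 3)/(l^2 + 3*l - 18)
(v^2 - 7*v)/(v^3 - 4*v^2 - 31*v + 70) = v/(v^2 + 3*v - 10)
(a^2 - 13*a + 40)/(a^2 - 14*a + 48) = (a - 5)/(a - 6)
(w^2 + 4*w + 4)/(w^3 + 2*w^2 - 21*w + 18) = (w^2 + 4*w + 4)/(w^3 + 2*w^2 - 21*w + 18)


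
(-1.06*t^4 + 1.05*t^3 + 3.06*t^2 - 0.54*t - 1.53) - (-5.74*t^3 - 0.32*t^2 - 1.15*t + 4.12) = -1.06*t^4 + 6.79*t^3 + 3.38*t^2 + 0.61*t - 5.65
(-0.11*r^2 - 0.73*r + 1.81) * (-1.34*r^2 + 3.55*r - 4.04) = 0.1474*r^4 + 0.5877*r^3 - 4.5725*r^2 + 9.3747*r - 7.3124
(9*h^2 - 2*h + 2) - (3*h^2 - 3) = 6*h^2 - 2*h + 5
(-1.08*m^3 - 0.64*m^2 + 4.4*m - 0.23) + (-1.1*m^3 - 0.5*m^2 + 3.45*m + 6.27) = -2.18*m^3 - 1.14*m^2 + 7.85*m + 6.04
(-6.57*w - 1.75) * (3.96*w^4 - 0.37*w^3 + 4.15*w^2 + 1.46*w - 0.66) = -26.0172*w^5 - 4.4991*w^4 - 26.618*w^3 - 16.8547*w^2 + 1.7812*w + 1.155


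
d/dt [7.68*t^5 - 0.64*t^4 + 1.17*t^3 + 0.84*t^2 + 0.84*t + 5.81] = 38.4*t^4 - 2.56*t^3 + 3.51*t^2 + 1.68*t + 0.84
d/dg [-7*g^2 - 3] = -14*g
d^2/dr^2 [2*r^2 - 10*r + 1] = 4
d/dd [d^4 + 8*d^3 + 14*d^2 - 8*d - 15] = 4*d^3 + 24*d^2 + 28*d - 8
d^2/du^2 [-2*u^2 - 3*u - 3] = -4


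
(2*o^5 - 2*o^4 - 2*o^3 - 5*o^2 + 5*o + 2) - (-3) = 2*o^5 - 2*o^4 - 2*o^3 - 5*o^2 + 5*o + 5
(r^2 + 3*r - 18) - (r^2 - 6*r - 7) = 9*r - 11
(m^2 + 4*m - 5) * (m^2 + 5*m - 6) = m^4 + 9*m^3 + 9*m^2 - 49*m + 30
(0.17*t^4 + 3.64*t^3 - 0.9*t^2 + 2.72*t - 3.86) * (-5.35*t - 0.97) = -0.9095*t^5 - 19.6389*t^4 + 1.2842*t^3 - 13.679*t^2 + 18.0126*t + 3.7442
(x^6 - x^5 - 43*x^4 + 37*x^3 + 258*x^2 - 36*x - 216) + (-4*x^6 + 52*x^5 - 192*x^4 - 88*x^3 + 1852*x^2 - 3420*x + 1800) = -3*x^6 + 51*x^5 - 235*x^4 - 51*x^3 + 2110*x^2 - 3456*x + 1584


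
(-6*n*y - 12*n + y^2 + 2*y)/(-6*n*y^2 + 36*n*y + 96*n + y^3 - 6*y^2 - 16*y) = 1/(y - 8)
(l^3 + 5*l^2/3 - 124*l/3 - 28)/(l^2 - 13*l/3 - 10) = (3*l^2 + 23*l + 14)/(3*l + 5)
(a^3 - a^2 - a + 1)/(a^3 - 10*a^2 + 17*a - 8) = (a + 1)/(a - 8)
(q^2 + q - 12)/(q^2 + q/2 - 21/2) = 2*(q + 4)/(2*q + 7)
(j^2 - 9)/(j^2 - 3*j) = (j + 3)/j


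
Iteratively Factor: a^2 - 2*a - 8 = (a + 2)*(a - 4)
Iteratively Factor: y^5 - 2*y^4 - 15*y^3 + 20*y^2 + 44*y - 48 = (y - 2)*(y^4 - 15*y^2 - 10*y + 24) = (y - 2)*(y + 3)*(y^3 - 3*y^2 - 6*y + 8) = (y - 2)*(y + 2)*(y + 3)*(y^2 - 5*y + 4) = (y - 4)*(y - 2)*(y + 2)*(y + 3)*(y - 1)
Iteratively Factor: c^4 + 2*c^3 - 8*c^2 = (c)*(c^3 + 2*c^2 - 8*c) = c*(c + 4)*(c^2 - 2*c) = c*(c - 2)*(c + 4)*(c)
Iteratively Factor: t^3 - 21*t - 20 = (t + 1)*(t^2 - t - 20) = (t - 5)*(t + 1)*(t + 4)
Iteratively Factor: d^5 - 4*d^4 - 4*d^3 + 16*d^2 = (d)*(d^4 - 4*d^3 - 4*d^2 + 16*d) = d*(d - 4)*(d^3 - 4*d) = d*(d - 4)*(d + 2)*(d^2 - 2*d) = d*(d - 4)*(d - 2)*(d + 2)*(d)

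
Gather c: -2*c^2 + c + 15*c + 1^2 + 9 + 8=-2*c^2 + 16*c + 18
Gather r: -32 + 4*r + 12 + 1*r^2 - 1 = r^2 + 4*r - 21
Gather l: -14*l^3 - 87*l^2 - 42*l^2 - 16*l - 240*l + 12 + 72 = -14*l^3 - 129*l^2 - 256*l + 84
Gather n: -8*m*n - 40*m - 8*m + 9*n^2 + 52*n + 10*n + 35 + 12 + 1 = -48*m + 9*n^2 + n*(62 - 8*m) + 48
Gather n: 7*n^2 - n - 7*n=7*n^2 - 8*n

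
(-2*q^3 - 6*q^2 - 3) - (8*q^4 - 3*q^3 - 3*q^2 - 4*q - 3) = -8*q^4 + q^3 - 3*q^2 + 4*q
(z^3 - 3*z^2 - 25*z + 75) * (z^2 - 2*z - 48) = z^5 - 5*z^4 - 67*z^3 + 269*z^2 + 1050*z - 3600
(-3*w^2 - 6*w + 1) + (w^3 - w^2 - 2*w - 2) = w^3 - 4*w^2 - 8*w - 1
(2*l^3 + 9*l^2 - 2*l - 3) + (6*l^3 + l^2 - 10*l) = 8*l^3 + 10*l^2 - 12*l - 3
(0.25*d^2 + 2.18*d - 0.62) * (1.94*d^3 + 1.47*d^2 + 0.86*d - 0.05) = 0.485*d^5 + 4.5967*d^4 + 2.2168*d^3 + 0.9509*d^2 - 0.6422*d + 0.031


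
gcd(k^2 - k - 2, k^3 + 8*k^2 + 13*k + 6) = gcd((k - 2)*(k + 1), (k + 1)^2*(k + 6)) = k + 1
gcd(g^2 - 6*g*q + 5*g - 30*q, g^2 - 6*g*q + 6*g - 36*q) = -g + 6*q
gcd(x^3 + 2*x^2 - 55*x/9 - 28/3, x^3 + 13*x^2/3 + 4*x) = x^2 + 13*x/3 + 4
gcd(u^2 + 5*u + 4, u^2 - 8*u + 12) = 1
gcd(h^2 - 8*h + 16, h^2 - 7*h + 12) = h - 4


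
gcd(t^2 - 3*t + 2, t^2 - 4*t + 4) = t - 2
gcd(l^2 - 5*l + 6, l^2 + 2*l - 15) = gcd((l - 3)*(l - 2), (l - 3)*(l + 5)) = l - 3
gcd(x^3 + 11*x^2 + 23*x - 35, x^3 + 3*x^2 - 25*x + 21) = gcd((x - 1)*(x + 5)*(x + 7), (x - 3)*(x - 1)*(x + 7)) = x^2 + 6*x - 7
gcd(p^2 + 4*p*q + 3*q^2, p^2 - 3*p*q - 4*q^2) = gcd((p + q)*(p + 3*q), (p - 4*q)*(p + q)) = p + q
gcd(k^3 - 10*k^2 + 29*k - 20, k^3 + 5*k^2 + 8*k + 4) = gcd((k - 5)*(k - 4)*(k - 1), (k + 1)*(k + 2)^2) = 1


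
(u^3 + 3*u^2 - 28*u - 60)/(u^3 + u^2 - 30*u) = (u + 2)/u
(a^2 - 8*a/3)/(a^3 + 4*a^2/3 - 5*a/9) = 3*(3*a - 8)/(9*a^2 + 12*a - 5)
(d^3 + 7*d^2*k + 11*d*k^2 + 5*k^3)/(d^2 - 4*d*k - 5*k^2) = (d^2 + 6*d*k + 5*k^2)/(d - 5*k)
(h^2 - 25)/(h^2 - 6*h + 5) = (h + 5)/(h - 1)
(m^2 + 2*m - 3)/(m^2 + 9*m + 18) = (m - 1)/(m + 6)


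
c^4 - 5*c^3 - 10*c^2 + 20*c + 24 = (c - 6)*(c - 2)*(c + 1)*(c + 2)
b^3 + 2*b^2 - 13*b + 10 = (b - 2)*(b - 1)*(b + 5)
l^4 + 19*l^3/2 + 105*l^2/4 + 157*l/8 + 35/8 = (l + 1/2)^2*(l + 7/2)*(l + 5)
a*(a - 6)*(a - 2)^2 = a^4 - 10*a^3 + 28*a^2 - 24*a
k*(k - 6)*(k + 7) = k^3 + k^2 - 42*k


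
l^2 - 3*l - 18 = (l - 6)*(l + 3)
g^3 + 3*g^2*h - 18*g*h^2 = g*(g - 3*h)*(g + 6*h)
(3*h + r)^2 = 9*h^2 + 6*h*r + r^2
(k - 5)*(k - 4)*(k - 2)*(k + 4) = k^4 - 7*k^3 - 6*k^2 + 112*k - 160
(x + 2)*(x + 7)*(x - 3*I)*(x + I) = x^4 + 9*x^3 - 2*I*x^3 + 17*x^2 - 18*I*x^2 + 27*x - 28*I*x + 42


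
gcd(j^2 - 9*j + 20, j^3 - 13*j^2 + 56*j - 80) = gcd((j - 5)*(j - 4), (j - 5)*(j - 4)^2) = j^2 - 9*j + 20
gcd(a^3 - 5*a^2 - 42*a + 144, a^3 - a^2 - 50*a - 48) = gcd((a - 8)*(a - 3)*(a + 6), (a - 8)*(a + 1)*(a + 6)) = a^2 - 2*a - 48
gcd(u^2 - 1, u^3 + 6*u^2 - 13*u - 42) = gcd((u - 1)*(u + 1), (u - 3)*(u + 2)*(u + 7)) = 1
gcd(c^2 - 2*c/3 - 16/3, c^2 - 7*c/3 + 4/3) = 1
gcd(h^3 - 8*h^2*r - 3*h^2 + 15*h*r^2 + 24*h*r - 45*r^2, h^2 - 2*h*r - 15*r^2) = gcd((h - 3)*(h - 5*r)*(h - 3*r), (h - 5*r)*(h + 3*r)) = -h + 5*r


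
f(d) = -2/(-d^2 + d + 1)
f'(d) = -2*(2*d - 1)/(-d^2 + d + 1)^2 = 2*(1 - 2*d)/(-d^2 + d + 1)^2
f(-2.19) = 0.33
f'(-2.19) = 0.30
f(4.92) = 0.11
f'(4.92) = -0.05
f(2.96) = 0.42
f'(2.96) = -0.43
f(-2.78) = 0.21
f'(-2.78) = 0.15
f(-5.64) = 0.05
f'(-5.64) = 0.02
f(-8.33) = 0.03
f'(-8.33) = 0.01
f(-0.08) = -2.19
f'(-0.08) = 2.78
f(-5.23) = 0.06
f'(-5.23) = 0.02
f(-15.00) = 0.01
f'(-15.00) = 0.00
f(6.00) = 0.07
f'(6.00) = -0.03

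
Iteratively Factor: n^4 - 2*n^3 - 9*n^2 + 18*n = (n)*(n^3 - 2*n^2 - 9*n + 18) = n*(n + 3)*(n^2 - 5*n + 6) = n*(n - 2)*(n + 3)*(n - 3)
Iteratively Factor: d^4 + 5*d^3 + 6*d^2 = (d + 3)*(d^3 + 2*d^2) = d*(d + 3)*(d^2 + 2*d) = d*(d + 2)*(d + 3)*(d)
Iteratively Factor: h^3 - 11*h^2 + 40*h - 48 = (h - 4)*(h^2 - 7*h + 12) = (h - 4)*(h - 3)*(h - 4)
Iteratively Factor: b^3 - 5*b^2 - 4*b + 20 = (b - 5)*(b^2 - 4) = (b - 5)*(b + 2)*(b - 2)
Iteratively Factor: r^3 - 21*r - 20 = (r - 5)*(r^2 + 5*r + 4) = (r - 5)*(r + 1)*(r + 4)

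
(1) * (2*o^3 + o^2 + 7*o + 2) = 2*o^3 + o^2 + 7*o + 2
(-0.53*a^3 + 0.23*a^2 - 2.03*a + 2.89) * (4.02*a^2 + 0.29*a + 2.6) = -2.1306*a^5 + 0.7709*a^4 - 9.4719*a^3 + 11.6271*a^2 - 4.4399*a + 7.514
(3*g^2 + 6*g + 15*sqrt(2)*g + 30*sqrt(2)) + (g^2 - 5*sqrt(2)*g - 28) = 4*g^2 + 6*g + 10*sqrt(2)*g - 28 + 30*sqrt(2)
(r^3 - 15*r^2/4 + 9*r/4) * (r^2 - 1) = r^5 - 15*r^4/4 + 5*r^3/4 + 15*r^2/4 - 9*r/4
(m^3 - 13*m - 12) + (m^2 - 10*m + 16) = m^3 + m^2 - 23*m + 4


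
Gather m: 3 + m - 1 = m + 2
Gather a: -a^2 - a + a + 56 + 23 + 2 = 81 - a^2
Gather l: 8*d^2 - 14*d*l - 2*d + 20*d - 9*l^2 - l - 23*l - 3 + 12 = 8*d^2 + 18*d - 9*l^2 + l*(-14*d - 24) + 9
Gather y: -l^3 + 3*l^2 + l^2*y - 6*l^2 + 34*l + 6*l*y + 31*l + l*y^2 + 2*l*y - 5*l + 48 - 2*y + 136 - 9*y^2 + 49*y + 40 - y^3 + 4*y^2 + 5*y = -l^3 - 3*l^2 + 60*l - y^3 + y^2*(l - 5) + y*(l^2 + 8*l + 52) + 224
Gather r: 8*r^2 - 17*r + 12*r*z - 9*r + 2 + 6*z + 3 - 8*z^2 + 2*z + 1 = 8*r^2 + r*(12*z - 26) - 8*z^2 + 8*z + 6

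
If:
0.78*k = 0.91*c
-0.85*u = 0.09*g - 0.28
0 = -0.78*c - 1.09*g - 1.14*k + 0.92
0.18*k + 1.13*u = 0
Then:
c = -0.61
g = 2.03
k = -0.72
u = 0.11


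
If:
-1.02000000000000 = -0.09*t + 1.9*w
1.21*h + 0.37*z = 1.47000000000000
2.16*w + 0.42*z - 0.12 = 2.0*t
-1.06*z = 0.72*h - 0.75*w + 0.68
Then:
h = 1.94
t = -1.20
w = -0.59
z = -2.38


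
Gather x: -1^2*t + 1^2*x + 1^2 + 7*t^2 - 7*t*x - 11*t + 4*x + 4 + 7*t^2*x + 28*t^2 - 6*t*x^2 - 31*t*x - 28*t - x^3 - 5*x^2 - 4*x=35*t^2 - 40*t - x^3 + x^2*(-6*t - 5) + x*(7*t^2 - 38*t + 1) + 5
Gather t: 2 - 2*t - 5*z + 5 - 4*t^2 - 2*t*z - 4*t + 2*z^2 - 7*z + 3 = -4*t^2 + t*(-2*z - 6) + 2*z^2 - 12*z + 10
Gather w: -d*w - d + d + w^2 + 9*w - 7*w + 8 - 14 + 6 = w^2 + w*(2 - d)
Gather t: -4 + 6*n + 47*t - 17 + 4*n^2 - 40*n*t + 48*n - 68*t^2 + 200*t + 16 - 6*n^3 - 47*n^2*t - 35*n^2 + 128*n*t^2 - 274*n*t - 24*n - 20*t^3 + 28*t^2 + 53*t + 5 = -6*n^3 - 31*n^2 + 30*n - 20*t^3 + t^2*(128*n - 40) + t*(-47*n^2 - 314*n + 300)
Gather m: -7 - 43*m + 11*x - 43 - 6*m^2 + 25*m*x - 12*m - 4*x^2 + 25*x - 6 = -6*m^2 + m*(25*x - 55) - 4*x^2 + 36*x - 56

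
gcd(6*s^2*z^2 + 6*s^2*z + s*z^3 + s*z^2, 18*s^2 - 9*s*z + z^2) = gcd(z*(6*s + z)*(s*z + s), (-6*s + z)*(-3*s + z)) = 1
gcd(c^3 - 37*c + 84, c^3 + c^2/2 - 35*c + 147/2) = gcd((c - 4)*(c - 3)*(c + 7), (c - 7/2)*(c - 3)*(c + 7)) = c^2 + 4*c - 21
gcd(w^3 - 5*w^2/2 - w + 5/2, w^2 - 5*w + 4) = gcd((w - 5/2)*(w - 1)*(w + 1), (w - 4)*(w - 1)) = w - 1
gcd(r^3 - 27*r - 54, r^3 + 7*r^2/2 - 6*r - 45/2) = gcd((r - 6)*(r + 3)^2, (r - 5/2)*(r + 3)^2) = r^2 + 6*r + 9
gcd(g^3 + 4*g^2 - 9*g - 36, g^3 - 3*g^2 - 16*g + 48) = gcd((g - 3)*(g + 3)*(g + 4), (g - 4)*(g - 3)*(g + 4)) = g^2 + g - 12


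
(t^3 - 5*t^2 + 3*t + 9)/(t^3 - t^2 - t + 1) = (t^2 - 6*t + 9)/(t^2 - 2*t + 1)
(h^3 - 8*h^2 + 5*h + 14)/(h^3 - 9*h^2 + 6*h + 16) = (h - 7)/(h - 8)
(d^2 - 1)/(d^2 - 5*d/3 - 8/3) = 3*(d - 1)/(3*d - 8)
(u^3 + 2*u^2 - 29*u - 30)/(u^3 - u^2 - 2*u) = (u^2 + u - 30)/(u*(u - 2))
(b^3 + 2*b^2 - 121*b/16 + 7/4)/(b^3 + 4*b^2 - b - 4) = (b^2 - 2*b + 7/16)/(b^2 - 1)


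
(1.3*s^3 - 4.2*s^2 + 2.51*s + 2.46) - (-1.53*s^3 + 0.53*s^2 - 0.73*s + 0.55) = 2.83*s^3 - 4.73*s^2 + 3.24*s + 1.91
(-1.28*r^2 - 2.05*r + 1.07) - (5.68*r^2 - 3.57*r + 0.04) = -6.96*r^2 + 1.52*r + 1.03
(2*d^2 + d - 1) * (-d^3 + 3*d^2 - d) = -2*d^5 + 5*d^4 + 2*d^3 - 4*d^2 + d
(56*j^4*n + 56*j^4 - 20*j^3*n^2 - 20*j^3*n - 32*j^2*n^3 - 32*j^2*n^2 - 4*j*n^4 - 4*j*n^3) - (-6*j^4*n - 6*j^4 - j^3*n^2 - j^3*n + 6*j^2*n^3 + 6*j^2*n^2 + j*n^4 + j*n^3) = 62*j^4*n + 62*j^4 - 19*j^3*n^2 - 19*j^3*n - 38*j^2*n^3 - 38*j^2*n^2 - 5*j*n^4 - 5*j*n^3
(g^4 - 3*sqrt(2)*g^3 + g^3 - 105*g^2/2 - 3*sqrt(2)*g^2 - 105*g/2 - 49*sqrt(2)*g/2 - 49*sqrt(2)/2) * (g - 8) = g^5 - 7*g^4 - 3*sqrt(2)*g^4 - 121*g^3/2 + 21*sqrt(2)*g^3 - sqrt(2)*g^2/2 + 735*g^2/2 + 343*sqrt(2)*g/2 + 420*g + 196*sqrt(2)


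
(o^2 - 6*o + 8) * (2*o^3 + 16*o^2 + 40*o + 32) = 2*o^5 + 4*o^4 - 40*o^3 - 80*o^2 + 128*o + 256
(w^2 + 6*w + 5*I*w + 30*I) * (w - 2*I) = w^3 + 6*w^2 + 3*I*w^2 + 10*w + 18*I*w + 60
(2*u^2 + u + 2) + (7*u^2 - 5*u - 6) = 9*u^2 - 4*u - 4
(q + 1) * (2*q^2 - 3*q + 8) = 2*q^3 - q^2 + 5*q + 8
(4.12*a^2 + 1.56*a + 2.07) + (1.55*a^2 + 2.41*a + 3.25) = 5.67*a^2 + 3.97*a + 5.32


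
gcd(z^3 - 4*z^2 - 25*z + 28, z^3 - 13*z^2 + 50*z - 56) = z - 7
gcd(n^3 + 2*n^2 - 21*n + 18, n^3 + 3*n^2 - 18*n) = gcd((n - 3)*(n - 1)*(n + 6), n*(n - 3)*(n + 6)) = n^2 + 3*n - 18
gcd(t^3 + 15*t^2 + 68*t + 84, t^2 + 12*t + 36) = t + 6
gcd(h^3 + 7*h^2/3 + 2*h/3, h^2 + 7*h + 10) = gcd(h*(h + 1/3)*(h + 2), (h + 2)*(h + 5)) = h + 2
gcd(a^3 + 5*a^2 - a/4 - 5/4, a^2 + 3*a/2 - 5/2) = 1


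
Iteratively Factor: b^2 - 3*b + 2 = (b - 1)*(b - 2)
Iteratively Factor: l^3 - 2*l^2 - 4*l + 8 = (l + 2)*(l^2 - 4*l + 4) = (l - 2)*(l + 2)*(l - 2)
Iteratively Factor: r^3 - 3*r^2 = (r)*(r^2 - 3*r) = r*(r - 3)*(r)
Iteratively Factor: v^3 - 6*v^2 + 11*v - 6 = (v - 1)*(v^2 - 5*v + 6) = (v - 2)*(v - 1)*(v - 3)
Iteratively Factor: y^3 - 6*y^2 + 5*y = (y - 5)*(y^2 - y) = y*(y - 5)*(y - 1)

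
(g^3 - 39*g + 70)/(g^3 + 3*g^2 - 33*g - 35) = (g - 2)/(g + 1)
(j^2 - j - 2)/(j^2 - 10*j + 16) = (j + 1)/(j - 8)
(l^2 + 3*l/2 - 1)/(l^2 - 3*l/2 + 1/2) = (l + 2)/(l - 1)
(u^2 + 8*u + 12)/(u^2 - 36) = (u + 2)/(u - 6)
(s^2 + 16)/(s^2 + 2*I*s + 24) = (s + 4*I)/(s + 6*I)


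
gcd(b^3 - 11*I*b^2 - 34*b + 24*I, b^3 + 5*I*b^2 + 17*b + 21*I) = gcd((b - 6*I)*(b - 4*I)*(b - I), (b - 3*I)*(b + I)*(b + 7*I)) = 1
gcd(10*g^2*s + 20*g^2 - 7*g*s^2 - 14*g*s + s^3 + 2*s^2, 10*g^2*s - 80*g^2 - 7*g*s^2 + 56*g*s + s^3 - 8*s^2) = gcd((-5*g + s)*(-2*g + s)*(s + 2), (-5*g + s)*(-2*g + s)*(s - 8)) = 10*g^2 - 7*g*s + s^2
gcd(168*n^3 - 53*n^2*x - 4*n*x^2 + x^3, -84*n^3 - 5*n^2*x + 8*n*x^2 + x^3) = -21*n^2 + 4*n*x + x^2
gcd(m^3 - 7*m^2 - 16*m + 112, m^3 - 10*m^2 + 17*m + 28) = m^2 - 11*m + 28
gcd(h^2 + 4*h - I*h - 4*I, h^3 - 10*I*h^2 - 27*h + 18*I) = h - I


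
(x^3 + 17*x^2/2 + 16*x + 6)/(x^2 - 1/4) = 2*(x^2 + 8*x + 12)/(2*x - 1)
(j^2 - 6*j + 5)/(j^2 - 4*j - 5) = (j - 1)/(j + 1)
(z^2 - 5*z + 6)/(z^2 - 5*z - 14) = (-z^2 + 5*z - 6)/(-z^2 + 5*z + 14)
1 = 1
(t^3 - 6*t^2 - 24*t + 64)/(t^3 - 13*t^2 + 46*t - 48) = (t + 4)/(t - 3)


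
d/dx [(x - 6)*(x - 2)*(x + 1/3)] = 3*x^2 - 46*x/3 + 28/3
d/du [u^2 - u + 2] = 2*u - 1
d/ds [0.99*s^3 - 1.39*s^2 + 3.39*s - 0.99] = 2.97*s^2 - 2.78*s + 3.39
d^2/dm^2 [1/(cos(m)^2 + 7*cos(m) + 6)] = (-4*sin(m)^4 + 27*sin(m)^2 + 273*cos(m)/4 - 21*cos(3*m)/4 + 63)/((cos(m) + 1)^3*(cos(m) + 6)^3)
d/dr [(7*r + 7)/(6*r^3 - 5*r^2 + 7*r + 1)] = 7*(-12*r^3 - 13*r^2 + 10*r - 6)/(36*r^6 - 60*r^5 + 109*r^4 - 58*r^3 + 39*r^2 + 14*r + 1)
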